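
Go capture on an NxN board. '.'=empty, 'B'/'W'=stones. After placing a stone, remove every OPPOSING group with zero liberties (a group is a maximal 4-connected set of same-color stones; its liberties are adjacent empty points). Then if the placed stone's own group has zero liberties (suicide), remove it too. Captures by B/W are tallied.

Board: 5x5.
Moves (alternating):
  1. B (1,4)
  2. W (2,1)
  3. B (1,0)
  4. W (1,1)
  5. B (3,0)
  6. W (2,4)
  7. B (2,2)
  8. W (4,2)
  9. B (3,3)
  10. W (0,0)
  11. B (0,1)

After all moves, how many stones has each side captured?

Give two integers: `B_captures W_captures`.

Move 1: B@(1,4) -> caps B=0 W=0
Move 2: W@(2,1) -> caps B=0 W=0
Move 3: B@(1,0) -> caps B=0 W=0
Move 4: W@(1,1) -> caps B=0 W=0
Move 5: B@(3,0) -> caps B=0 W=0
Move 6: W@(2,4) -> caps B=0 W=0
Move 7: B@(2,2) -> caps B=0 W=0
Move 8: W@(4,2) -> caps B=0 W=0
Move 9: B@(3,3) -> caps B=0 W=0
Move 10: W@(0,0) -> caps B=0 W=0
Move 11: B@(0,1) -> caps B=1 W=0

Answer: 1 0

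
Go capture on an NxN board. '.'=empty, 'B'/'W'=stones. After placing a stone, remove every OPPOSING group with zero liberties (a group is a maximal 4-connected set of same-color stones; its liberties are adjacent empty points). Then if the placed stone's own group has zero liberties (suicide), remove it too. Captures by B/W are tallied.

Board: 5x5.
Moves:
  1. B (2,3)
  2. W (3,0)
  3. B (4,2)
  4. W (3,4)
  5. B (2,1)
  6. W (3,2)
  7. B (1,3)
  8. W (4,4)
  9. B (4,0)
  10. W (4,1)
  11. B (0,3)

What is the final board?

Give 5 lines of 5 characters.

Move 1: B@(2,3) -> caps B=0 W=0
Move 2: W@(3,0) -> caps B=0 W=0
Move 3: B@(4,2) -> caps B=0 W=0
Move 4: W@(3,4) -> caps B=0 W=0
Move 5: B@(2,1) -> caps B=0 W=0
Move 6: W@(3,2) -> caps B=0 W=0
Move 7: B@(1,3) -> caps B=0 W=0
Move 8: W@(4,4) -> caps B=0 W=0
Move 9: B@(4,0) -> caps B=0 W=0
Move 10: W@(4,1) -> caps B=0 W=1
Move 11: B@(0,3) -> caps B=0 W=1

Answer: ...B.
...B.
.B.B.
W.W.W
.WB.W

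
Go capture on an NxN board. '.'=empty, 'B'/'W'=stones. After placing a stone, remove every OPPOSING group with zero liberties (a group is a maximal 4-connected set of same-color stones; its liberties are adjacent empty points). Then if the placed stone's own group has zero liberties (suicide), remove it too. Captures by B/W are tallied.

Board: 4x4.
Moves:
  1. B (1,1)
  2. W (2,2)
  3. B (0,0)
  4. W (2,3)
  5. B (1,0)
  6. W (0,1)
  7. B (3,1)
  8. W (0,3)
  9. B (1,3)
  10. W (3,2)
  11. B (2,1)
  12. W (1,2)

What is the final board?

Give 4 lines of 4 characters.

Answer: BW.W
BBW.
.BWW
.BW.

Derivation:
Move 1: B@(1,1) -> caps B=0 W=0
Move 2: W@(2,2) -> caps B=0 W=0
Move 3: B@(0,0) -> caps B=0 W=0
Move 4: W@(2,3) -> caps B=0 W=0
Move 5: B@(1,0) -> caps B=0 W=0
Move 6: W@(0,1) -> caps B=0 W=0
Move 7: B@(3,1) -> caps B=0 W=0
Move 8: W@(0,3) -> caps B=0 W=0
Move 9: B@(1,3) -> caps B=0 W=0
Move 10: W@(3,2) -> caps B=0 W=0
Move 11: B@(2,1) -> caps B=0 W=0
Move 12: W@(1,2) -> caps B=0 W=1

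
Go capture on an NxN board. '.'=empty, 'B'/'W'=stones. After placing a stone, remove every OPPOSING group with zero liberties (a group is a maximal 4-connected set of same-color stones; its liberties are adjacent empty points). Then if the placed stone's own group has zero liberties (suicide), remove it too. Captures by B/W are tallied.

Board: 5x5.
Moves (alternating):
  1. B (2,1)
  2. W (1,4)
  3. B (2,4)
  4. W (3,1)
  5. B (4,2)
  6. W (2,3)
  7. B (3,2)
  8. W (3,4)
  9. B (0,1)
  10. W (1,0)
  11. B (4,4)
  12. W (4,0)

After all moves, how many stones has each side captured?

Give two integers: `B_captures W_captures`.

Move 1: B@(2,1) -> caps B=0 W=0
Move 2: W@(1,4) -> caps B=0 W=0
Move 3: B@(2,4) -> caps B=0 W=0
Move 4: W@(3,1) -> caps B=0 W=0
Move 5: B@(4,2) -> caps B=0 W=0
Move 6: W@(2,3) -> caps B=0 W=0
Move 7: B@(3,2) -> caps B=0 W=0
Move 8: W@(3,4) -> caps B=0 W=1
Move 9: B@(0,1) -> caps B=0 W=1
Move 10: W@(1,0) -> caps B=0 W=1
Move 11: B@(4,4) -> caps B=0 W=1
Move 12: W@(4,0) -> caps B=0 W=1

Answer: 0 1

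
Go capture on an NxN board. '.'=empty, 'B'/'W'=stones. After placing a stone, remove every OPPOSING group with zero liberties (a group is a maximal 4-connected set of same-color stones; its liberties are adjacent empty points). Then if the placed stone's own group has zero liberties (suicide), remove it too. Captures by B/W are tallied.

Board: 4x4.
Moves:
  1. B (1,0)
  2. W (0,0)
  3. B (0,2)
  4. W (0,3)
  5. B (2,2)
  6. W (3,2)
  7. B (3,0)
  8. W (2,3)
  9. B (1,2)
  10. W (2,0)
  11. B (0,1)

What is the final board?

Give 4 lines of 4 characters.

Answer: .BBW
B.B.
W.BW
B.W.

Derivation:
Move 1: B@(1,0) -> caps B=0 W=0
Move 2: W@(0,0) -> caps B=0 W=0
Move 3: B@(0,2) -> caps B=0 W=0
Move 4: W@(0,3) -> caps B=0 W=0
Move 5: B@(2,2) -> caps B=0 W=0
Move 6: W@(3,2) -> caps B=0 W=0
Move 7: B@(3,0) -> caps B=0 W=0
Move 8: W@(2,3) -> caps B=0 W=0
Move 9: B@(1,2) -> caps B=0 W=0
Move 10: W@(2,0) -> caps B=0 W=0
Move 11: B@(0,1) -> caps B=1 W=0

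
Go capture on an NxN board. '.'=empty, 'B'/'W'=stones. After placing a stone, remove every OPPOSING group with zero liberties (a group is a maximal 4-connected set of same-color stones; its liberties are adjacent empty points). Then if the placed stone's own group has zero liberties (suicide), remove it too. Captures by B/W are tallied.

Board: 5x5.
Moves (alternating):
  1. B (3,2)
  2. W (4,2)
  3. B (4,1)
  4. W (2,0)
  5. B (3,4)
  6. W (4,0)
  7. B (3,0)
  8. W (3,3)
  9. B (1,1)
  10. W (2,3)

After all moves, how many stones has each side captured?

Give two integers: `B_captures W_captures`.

Answer: 1 0

Derivation:
Move 1: B@(3,2) -> caps B=0 W=0
Move 2: W@(4,2) -> caps B=0 W=0
Move 3: B@(4,1) -> caps B=0 W=0
Move 4: W@(2,0) -> caps B=0 W=0
Move 5: B@(3,4) -> caps B=0 W=0
Move 6: W@(4,0) -> caps B=0 W=0
Move 7: B@(3,0) -> caps B=1 W=0
Move 8: W@(3,3) -> caps B=1 W=0
Move 9: B@(1,1) -> caps B=1 W=0
Move 10: W@(2,3) -> caps B=1 W=0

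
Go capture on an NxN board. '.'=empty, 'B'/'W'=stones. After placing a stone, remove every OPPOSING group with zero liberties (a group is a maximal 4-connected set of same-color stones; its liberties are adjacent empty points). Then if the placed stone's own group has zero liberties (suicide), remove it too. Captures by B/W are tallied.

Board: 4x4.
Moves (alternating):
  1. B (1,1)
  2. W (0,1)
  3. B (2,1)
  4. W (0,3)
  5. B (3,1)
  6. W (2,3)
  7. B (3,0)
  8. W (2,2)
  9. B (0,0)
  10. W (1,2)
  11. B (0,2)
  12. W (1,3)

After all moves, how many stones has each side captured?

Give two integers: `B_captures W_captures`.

Answer: 1 0

Derivation:
Move 1: B@(1,1) -> caps B=0 W=0
Move 2: W@(0,1) -> caps B=0 W=0
Move 3: B@(2,1) -> caps B=0 W=0
Move 4: W@(0,3) -> caps B=0 W=0
Move 5: B@(3,1) -> caps B=0 W=0
Move 6: W@(2,3) -> caps B=0 W=0
Move 7: B@(3,0) -> caps B=0 W=0
Move 8: W@(2,2) -> caps B=0 W=0
Move 9: B@(0,0) -> caps B=0 W=0
Move 10: W@(1,2) -> caps B=0 W=0
Move 11: B@(0,2) -> caps B=1 W=0
Move 12: W@(1,3) -> caps B=1 W=0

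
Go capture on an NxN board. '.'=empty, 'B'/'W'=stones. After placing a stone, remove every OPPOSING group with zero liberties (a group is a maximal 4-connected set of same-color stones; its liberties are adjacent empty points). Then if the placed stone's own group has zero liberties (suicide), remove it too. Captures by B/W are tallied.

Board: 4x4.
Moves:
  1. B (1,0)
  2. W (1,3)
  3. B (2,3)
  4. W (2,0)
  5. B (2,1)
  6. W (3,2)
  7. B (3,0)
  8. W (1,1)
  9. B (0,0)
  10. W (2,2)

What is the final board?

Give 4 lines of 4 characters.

Move 1: B@(1,0) -> caps B=0 W=0
Move 2: W@(1,3) -> caps B=0 W=0
Move 3: B@(2,3) -> caps B=0 W=0
Move 4: W@(2,0) -> caps B=0 W=0
Move 5: B@(2,1) -> caps B=0 W=0
Move 6: W@(3,2) -> caps B=0 W=0
Move 7: B@(3,0) -> caps B=1 W=0
Move 8: W@(1,1) -> caps B=1 W=0
Move 9: B@(0,0) -> caps B=1 W=0
Move 10: W@(2,2) -> caps B=1 W=0

Answer: B...
BW.W
.BWB
B.W.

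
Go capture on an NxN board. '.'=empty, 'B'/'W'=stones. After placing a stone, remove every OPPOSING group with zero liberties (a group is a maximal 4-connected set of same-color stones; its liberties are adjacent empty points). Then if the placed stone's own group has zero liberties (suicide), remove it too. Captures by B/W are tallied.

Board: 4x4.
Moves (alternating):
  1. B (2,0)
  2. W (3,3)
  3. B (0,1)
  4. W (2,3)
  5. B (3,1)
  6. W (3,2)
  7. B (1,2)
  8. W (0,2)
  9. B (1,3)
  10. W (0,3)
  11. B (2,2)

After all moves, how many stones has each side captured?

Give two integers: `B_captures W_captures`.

Answer: 3 0

Derivation:
Move 1: B@(2,0) -> caps B=0 W=0
Move 2: W@(3,3) -> caps B=0 W=0
Move 3: B@(0,1) -> caps B=0 W=0
Move 4: W@(2,3) -> caps B=0 W=0
Move 5: B@(3,1) -> caps B=0 W=0
Move 6: W@(3,2) -> caps B=0 W=0
Move 7: B@(1,2) -> caps B=0 W=0
Move 8: W@(0,2) -> caps B=0 W=0
Move 9: B@(1,3) -> caps B=0 W=0
Move 10: W@(0,3) -> caps B=0 W=0
Move 11: B@(2,2) -> caps B=3 W=0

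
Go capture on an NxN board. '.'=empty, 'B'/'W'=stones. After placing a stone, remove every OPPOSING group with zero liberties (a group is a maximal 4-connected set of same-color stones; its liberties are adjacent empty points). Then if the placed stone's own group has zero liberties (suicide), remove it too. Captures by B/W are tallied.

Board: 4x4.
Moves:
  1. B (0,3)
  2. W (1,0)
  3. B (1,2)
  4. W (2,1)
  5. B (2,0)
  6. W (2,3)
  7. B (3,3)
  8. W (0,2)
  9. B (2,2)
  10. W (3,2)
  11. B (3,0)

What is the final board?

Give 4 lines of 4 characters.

Move 1: B@(0,3) -> caps B=0 W=0
Move 2: W@(1,0) -> caps B=0 W=0
Move 3: B@(1,2) -> caps B=0 W=0
Move 4: W@(2,1) -> caps B=0 W=0
Move 5: B@(2,0) -> caps B=0 W=0
Move 6: W@(2,3) -> caps B=0 W=0
Move 7: B@(3,3) -> caps B=0 W=0
Move 8: W@(0,2) -> caps B=0 W=0
Move 9: B@(2,2) -> caps B=0 W=0
Move 10: W@(3,2) -> caps B=0 W=1
Move 11: B@(3,0) -> caps B=0 W=1

Answer: ..WB
W.B.
BWBW
B.W.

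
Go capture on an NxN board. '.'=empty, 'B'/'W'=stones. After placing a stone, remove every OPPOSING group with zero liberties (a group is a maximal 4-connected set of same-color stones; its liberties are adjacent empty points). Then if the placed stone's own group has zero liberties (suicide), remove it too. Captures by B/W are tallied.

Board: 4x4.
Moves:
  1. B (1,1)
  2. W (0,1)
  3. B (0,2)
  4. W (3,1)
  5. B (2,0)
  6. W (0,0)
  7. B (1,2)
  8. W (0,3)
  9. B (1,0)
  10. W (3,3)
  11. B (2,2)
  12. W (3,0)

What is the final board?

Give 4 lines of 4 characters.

Move 1: B@(1,1) -> caps B=0 W=0
Move 2: W@(0,1) -> caps B=0 W=0
Move 3: B@(0,2) -> caps B=0 W=0
Move 4: W@(3,1) -> caps B=0 W=0
Move 5: B@(2,0) -> caps B=0 W=0
Move 6: W@(0,0) -> caps B=0 W=0
Move 7: B@(1,2) -> caps B=0 W=0
Move 8: W@(0,3) -> caps B=0 W=0
Move 9: B@(1,0) -> caps B=2 W=0
Move 10: W@(3,3) -> caps B=2 W=0
Move 11: B@(2,2) -> caps B=2 W=0
Move 12: W@(3,0) -> caps B=2 W=0

Answer: ..BW
BBB.
B.B.
WW.W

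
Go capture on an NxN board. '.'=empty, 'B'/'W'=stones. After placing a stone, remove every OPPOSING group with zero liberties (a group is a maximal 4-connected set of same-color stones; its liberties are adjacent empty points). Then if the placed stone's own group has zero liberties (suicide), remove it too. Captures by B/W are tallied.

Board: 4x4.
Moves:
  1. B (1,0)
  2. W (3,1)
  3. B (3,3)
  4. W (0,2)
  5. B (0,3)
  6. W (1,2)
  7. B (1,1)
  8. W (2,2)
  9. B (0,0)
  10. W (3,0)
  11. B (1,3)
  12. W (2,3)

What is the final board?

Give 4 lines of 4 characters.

Answer: B.W.
BBW.
..WW
WW.B

Derivation:
Move 1: B@(1,0) -> caps B=0 W=0
Move 2: W@(3,1) -> caps B=0 W=0
Move 3: B@(3,3) -> caps B=0 W=0
Move 4: W@(0,2) -> caps B=0 W=0
Move 5: B@(0,3) -> caps B=0 W=0
Move 6: W@(1,2) -> caps B=0 W=0
Move 7: B@(1,1) -> caps B=0 W=0
Move 8: W@(2,2) -> caps B=0 W=0
Move 9: B@(0,0) -> caps B=0 W=0
Move 10: W@(3,0) -> caps B=0 W=0
Move 11: B@(1,3) -> caps B=0 W=0
Move 12: W@(2,3) -> caps B=0 W=2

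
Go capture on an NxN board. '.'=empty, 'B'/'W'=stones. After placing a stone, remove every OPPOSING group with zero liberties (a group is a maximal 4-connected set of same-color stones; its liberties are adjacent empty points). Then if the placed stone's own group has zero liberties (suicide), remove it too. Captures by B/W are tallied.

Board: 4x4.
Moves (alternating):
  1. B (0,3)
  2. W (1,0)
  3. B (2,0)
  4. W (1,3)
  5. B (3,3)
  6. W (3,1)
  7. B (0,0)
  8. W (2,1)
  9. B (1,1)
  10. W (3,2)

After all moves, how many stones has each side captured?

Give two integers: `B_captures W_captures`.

Answer: 1 0

Derivation:
Move 1: B@(0,3) -> caps B=0 W=0
Move 2: W@(1,0) -> caps B=0 W=0
Move 3: B@(2,0) -> caps B=0 W=0
Move 4: W@(1,3) -> caps B=0 W=0
Move 5: B@(3,3) -> caps B=0 W=0
Move 6: W@(3,1) -> caps B=0 W=0
Move 7: B@(0,0) -> caps B=0 W=0
Move 8: W@(2,1) -> caps B=0 W=0
Move 9: B@(1,1) -> caps B=1 W=0
Move 10: W@(3,2) -> caps B=1 W=0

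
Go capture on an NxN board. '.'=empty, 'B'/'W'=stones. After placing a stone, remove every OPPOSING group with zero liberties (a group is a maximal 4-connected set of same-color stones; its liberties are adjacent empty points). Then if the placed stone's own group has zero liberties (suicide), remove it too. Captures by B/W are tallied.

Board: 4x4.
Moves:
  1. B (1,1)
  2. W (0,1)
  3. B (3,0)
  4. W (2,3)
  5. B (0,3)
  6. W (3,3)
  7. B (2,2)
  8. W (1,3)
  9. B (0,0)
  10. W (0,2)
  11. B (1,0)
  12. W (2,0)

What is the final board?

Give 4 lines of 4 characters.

Answer: BWW.
BB.W
W.BW
B..W

Derivation:
Move 1: B@(1,1) -> caps B=0 W=0
Move 2: W@(0,1) -> caps B=0 W=0
Move 3: B@(3,0) -> caps B=0 W=0
Move 4: W@(2,3) -> caps B=0 W=0
Move 5: B@(0,3) -> caps B=0 W=0
Move 6: W@(3,3) -> caps B=0 W=0
Move 7: B@(2,2) -> caps B=0 W=0
Move 8: W@(1,3) -> caps B=0 W=0
Move 9: B@(0,0) -> caps B=0 W=0
Move 10: W@(0,2) -> caps B=0 W=1
Move 11: B@(1,0) -> caps B=0 W=1
Move 12: W@(2,0) -> caps B=0 W=1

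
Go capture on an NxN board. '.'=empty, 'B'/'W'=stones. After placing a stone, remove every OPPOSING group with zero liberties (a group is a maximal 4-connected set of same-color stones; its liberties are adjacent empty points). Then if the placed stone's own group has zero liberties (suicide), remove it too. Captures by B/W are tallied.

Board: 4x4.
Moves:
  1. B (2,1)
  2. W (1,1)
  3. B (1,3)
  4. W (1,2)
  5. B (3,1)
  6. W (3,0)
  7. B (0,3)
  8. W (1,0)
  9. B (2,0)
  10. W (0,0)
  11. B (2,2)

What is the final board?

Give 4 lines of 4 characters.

Move 1: B@(2,1) -> caps B=0 W=0
Move 2: W@(1,1) -> caps B=0 W=0
Move 3: B@(1,3) -> caps B=0 W=0
Move 4: W@(1,2) -> caps B=0 W=0
Move 5: B@(3,1) -> caps B=0 W=0
Move 6: W@(3,0) -> caps B=0 W=0
Move 7: B@(0,3) -> caps B=0 W=0
Move 8: W@(1,0) -> caps B=0 W=0
Move 9: B@(2,0) -> caps B=1 W=0
Move 10: W@(0,0) -> caps B=1 W=0
Move 11: B@(2,2) -> caps B=1 W=0

Answer: W..B
WWWB
BBB.
.B..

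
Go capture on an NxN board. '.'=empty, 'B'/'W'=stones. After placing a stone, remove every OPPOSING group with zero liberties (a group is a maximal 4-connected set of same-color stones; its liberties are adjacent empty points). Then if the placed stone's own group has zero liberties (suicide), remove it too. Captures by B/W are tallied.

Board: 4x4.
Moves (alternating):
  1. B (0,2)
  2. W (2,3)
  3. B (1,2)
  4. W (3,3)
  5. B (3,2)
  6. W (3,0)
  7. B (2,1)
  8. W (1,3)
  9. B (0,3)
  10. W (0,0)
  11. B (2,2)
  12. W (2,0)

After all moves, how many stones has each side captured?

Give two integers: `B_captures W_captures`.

Move 1: B@(0,2) -> caps B=0 W=0
Move 2: W@(2,3) -> caps B=0 W=0
Move 3: B@(1,2) -> caps B=0 W=0
Move 4: W@(3,3) -> caps B=0 W=0
Move 5: B@(3,2) -> caps B=0 W=0
Move 6: W@(3,0) -> caps B=0 W=0
Move 7: B@(2,1) -> caps B=0 W=0
Move 8: W@(1,3) -> caps B=0 W=0
Move 9: B@(0,3) -> caps B=0 W=0
Move 10: W@(0,0) -> caps B=0 W=0
Move 11: B@(2,2) -> caps B=3 W=0
Move 12: W@(2,0) -> caps B=3 W=0

Answer: 3 0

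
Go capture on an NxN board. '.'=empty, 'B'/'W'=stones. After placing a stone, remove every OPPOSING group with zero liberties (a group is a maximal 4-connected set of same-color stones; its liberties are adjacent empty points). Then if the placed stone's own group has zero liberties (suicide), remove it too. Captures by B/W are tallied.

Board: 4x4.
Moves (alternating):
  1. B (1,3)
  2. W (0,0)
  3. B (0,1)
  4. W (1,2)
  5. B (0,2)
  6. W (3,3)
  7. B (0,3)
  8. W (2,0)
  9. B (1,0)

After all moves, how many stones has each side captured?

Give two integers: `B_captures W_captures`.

Answer: 1 0

Derivation:
Move 1: B@(1,3) -> caps B=0 W=0
Move 2: W@(0,0) -> caps B=0 W=0
Move 3: B@(0,1) -> caps B=0 W=0
Move 4: W@(1,2) -> caps B=0 W=0
Move 5: B@(0,2) -> caps B=0 W=0
Move 6: W@(3,3) -> caps B=0 W=0
Move 7: B@(0,3) -> caps B=0 W=0
Move 8: W@(2,0) -> caps B=0 W=0
Move 9: B@(1,0) -> caps B=1 W=0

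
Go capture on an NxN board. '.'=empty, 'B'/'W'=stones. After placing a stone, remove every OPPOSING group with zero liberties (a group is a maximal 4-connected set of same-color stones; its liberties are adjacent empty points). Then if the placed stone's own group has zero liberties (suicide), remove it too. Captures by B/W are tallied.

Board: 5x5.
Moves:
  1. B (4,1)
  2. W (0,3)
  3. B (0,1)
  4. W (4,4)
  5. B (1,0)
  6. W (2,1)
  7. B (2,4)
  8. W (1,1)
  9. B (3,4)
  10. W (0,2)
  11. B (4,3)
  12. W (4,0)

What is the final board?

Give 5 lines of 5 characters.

Move 1: B@(4,1) -> caps B=0 W=0
Move 2: W@(0,3) -> caps B=0 W=0
Move 3: B@(0,1) -> caps B=0 W=0
Move 4: W@(4,4) -> caps B=0 W=0
Move 5: B@(1,0) -> caps B=0 W=0
Move 6: W@(2,1) -> caps B=0 W=0
Move 7: B@(2,4) -> caps B=0 W=0
Move 8: W@(1,1) -> caps B=0 W=0
Move 9: B@(3,4) -> caps B=0 W=0
Move 10: W@(0,2) -> caps B=0 W=0
Move 11: B@(4,3) -> caps B=1 W=0
Move 12: W@(4,0) -> caps B=1 W=0

Answer: .BWW.
BW...
.W..B
....B
WB.B.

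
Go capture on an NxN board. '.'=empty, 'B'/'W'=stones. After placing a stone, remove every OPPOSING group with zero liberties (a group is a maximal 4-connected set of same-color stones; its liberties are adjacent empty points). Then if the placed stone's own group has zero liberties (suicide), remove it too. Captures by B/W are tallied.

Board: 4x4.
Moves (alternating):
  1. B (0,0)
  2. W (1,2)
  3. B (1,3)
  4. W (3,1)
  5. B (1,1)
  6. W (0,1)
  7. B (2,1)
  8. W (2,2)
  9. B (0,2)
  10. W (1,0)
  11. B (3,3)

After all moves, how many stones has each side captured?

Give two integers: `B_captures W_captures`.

Move 1: B@(0,0) -> caps B=0 W=0
Move 2: W@(1,2) -> caps B=0 W=0
Move 3: B@(1,3) -> caps B=0 W=0
Move 4: W@(3,1) -> caps B=0 W=0
Move 5: B@(1,1) -> caps B=0 W=0
Move 6: W@(0,1) -> caps B=0 W=0
Move 7: B@(2,1) -> caps B=0 W=0
Move 8: W@(2,2) -> caps B=0 W=0
Move 9: B@(0,2) -> caps B=1 W=0
Move 10: W@(1,0) -> caps B=1 W=0
Move 11: B@(3,3) -> caps B=1 W=0

Answer: 1 0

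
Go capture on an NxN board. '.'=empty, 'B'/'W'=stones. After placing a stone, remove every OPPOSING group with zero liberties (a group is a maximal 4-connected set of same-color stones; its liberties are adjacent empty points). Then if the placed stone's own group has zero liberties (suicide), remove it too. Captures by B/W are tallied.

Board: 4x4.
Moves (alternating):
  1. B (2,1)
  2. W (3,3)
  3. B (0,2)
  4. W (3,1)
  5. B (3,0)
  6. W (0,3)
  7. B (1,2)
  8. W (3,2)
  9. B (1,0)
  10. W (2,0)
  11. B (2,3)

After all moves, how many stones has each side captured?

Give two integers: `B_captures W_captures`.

Answer: 0 1

Derivation:
Move 1: B@(2,1) -> caps B=0 W=0
Move 2: W@(3,3) -> caps B=0 W=0
Move 3: B@(0,2) -> caps B=0 W=0
Move 4: W@(3,1) -> caps B=0 W=0
Move 5: B@(3,0) -> caps B=0 W=0
Move 6: W@(0,3) -> caps B=0 W=0
Move 7: B@(1,2) -> caps B=0 W=0
Move 8: W@(3,2) -> caps B=0 W=0
Move 9: B@(1,0) -> caps B=0 W=0
Move 10: W@(2,0) -> caps B=0 W=1
Move 11: B@(2,3) -> caps B=0 W=1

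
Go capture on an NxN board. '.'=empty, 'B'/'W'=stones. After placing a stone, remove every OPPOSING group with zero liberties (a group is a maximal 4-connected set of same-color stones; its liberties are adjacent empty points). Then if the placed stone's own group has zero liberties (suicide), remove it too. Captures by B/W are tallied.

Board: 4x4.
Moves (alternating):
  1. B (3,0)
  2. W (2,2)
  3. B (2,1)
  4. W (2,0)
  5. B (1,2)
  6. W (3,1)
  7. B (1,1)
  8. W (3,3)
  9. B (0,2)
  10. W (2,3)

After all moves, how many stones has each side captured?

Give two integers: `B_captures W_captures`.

Answer: 0 1

Derivation:
Move 1: B@(3,0) -> caps B=0 W=0
Move 2: W@(2,2) -> caps B=0 W=0
Move 3: B@(2,1) -> caps B=0 W=0
Move 4: W@(2,0) -> caps B=0 W=0
Move 5: B@(1,2) -> caps B=0 W=0
Move 6: W@(3,1) -> caps B=0 W=1
Move 7: B@(1,1) -> caps B=0 W=1
Move 8: W@(3,3) -> caps B=0 W=1
Move 9: B@(0,2) -> caps B=0 W=1
Move 10: W@(2,3) -> caps B=0 W=1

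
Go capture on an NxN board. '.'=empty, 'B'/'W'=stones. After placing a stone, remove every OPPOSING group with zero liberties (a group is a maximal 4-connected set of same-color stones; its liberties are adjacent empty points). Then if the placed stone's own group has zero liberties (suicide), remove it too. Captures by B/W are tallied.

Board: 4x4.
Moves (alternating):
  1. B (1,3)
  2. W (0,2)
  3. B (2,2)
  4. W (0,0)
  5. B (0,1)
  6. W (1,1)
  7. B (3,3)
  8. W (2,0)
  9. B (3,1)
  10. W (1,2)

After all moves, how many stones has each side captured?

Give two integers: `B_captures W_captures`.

Answer: 0 1

Derivation:
Move 1: B@(1,3) -> caps B=0 W=0
Move 2: W@(0,2) -> caps B=0 W=0
Move 3: B@(2,2) -> caps B=0 W=0
Move 4: W@(0,0) -> caps B=0 W=0
Move 5: B@(0,1) -> caps B=0 W=0
Move 6: W@(1,1) -> caps B=0 W=1
Move 7: B@(3,3) -> caps B=0 W=1
Move 8: W@(2,0) -> caps B=0 W=1
Move 9: B@(3,1) -> caps B=0 W=1
Move 10: W@(1,2) -> caps B=0 W=1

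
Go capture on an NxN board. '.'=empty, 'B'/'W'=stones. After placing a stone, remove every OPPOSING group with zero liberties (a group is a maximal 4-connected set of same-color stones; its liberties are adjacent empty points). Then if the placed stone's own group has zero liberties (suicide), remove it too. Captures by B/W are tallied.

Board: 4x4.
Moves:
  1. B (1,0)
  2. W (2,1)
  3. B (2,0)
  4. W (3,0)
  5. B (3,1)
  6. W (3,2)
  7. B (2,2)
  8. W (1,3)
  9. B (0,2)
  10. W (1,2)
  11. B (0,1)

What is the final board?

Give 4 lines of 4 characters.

Move 1: B@(1,0) -> caps B=0 W=0
Move 2: W@(2,1) -> caps B=0 W=0
Move 3: B@(2,0) -> caps B=0 W=0
Move 4: W@(3,0) -> caps B=0 W=0
Move 5: B@(3,1) -> caps B=1 W=0
Move 6: W@(3,2) -> caps B=1 W=0
Move 7: B@(2,2) -> caps B=1 W=0
Move 8: W@(1,3) -> caps B=1 W=0
Move 9: B@(0,2) -> caps B=1 W=0
Move 10: W@(1,2) -> caps B=1 W=0
Move 11: B@(0,1) -> caps B=1 W=0

Answer: .BB.
B.WW
BWB.
.BW.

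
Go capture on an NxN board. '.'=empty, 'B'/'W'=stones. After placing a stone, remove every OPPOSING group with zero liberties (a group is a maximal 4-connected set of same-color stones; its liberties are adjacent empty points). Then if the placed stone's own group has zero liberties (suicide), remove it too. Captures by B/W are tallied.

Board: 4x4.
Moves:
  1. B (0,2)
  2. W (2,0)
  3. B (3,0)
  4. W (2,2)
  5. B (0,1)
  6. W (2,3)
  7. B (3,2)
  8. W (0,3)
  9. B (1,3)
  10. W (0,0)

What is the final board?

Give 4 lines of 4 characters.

Answer: WBB.
...B
W.WW
B.B.

Derivation:
Move 1: B@(0,2) -> caps B=0 W=0
Move 2: W@(2,0) -> caps B=0 W=0
Move 3: B@(3,0) -> caps B=0 W=0
Move 4: W@(2,2) -> caps B=0 W=0
Move 5: B@(0,1) -> caps B=0 W=0
Move 6: W@(2,3) -> caps B=0 W=0
Move 7: B@(3,2) -> caps B=0 W=0
Move 8: W@(0,3) -> caps B=0 W=0
Move 9: B@(1,3) -> caps B=1 W=0
Move 10: W@(0,0) -> caps B=1 W=0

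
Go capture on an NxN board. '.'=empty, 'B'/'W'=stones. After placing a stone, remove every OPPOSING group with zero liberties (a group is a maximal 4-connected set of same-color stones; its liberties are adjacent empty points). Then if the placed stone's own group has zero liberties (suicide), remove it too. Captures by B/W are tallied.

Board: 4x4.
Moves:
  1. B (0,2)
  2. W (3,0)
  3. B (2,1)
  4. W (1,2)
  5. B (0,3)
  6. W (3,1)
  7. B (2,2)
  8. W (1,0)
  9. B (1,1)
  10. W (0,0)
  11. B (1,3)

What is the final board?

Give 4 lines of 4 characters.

Answer: W.BB
WB.B
.BB.
WW..

Derivation:
Move 1: B@(0,2) -> caps B=0 W=0
Move 2: W@(3,0) -> caps B=0 W=0
Move 3: B@(2,1) -> caps B=0 W=0
Move 4: W@(1,2) -> caps B=0 W=0
Move 5: B@(0,3) -> caps B=0 W=0
Move 6: W@(3,1) -> caps B=0 W=0
Move 7: B@(2,2) -> caps B=0 W=0
Move 8: W@(1,0) -> caps B=0 W=0
Move 9: B@(1,1) -> caps B=0 W=0
Move 10: W@(0,0) -> caps B=0 W=0
Move 11: B@(1,3) -> caps B=1 W=0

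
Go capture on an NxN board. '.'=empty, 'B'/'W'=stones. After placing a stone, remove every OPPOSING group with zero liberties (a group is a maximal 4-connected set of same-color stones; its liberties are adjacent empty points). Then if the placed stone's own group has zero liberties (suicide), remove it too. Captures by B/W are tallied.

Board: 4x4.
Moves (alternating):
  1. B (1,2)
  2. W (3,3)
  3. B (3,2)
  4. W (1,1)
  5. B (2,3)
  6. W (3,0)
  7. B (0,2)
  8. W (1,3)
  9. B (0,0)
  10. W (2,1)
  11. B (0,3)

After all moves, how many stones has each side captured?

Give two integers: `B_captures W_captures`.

Answer: 2 0

Derivation:
Move 1: B@(1,2) -> caps B=0 W=0
Move 2: W@(3,3) -> caps B=0 W=0
Move 3: B@(3,2) -> caps B=0 W=0
Move 4: W@(1,1) -> caps B=0 W=0
Move 5: B@(2,3) -> caps B=1 W=0
Move 6: W@(3,0) -> caps B=1 W=0
Move 7: B@(0,2) -> caps B=1 W=0
Move 8: W@(1,3) -> caps B=1 W=0
Move 9: B@(0,0) -> caps B=1 W=0
Move 10: W@(2,1) -> caps B=1 W=0
Move 11: B@(0,3) -> caps B=2 W=0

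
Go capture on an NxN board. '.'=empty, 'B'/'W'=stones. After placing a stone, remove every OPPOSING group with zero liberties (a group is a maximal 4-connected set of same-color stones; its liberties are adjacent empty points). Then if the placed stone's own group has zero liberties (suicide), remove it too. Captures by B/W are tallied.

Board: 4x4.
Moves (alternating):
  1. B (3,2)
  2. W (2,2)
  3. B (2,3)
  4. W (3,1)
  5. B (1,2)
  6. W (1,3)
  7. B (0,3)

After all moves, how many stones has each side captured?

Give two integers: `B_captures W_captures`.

Answer: 1 0

Derivation:
Move 1: B@(3,2) -> caps B=0 W=0
Move 2: W@(2,2) -> caps B=0 W=0
Move 3: B@(2,3) -> caps B=0 W=0
Move 4: W@(3,1) -> caps B=0 W=0
Move 5: B@(1,2) -> caps B=0 W=0
Move 6: W@(1,3) -> caps B=0 W=0
Move 7: B@(0,3) -> caps B=1 W=0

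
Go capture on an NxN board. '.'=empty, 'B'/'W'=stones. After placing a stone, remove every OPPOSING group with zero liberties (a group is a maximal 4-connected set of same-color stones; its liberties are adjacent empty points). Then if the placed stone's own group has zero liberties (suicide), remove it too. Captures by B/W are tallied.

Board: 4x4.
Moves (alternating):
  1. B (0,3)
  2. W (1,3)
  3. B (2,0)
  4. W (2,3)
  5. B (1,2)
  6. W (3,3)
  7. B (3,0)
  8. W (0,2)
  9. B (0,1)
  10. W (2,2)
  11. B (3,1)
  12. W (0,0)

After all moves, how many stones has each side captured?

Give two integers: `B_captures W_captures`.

Answer: 0 1

Derivation:
Move 1: B@(0,3) -> caps B=0 W=0
Move 2: W@(1,3) -> caps B=0 W=0
Move 3: B@(2,0) -> caps B=0 W=0
Move 4: W@(2,3) -> caps B=0 W=0
Move 5: B@(1,2) -> caps B=0 W=0
Move 6: W@(3,3) -> caps B=0 W=0
Move 7: B@(3,0) -> caps B=0 W=0
Move 8: W@(0,2) -> caps B=0 W=1
Move 9: B@(0,1) -> caps B=0 W=1
Move 10: W@(2,2) -> caps B=0 W=1
Move 11: B@(3,1) -> caps B=0 W=1
Move 12: W@(0,0) -> caps B=0 W=1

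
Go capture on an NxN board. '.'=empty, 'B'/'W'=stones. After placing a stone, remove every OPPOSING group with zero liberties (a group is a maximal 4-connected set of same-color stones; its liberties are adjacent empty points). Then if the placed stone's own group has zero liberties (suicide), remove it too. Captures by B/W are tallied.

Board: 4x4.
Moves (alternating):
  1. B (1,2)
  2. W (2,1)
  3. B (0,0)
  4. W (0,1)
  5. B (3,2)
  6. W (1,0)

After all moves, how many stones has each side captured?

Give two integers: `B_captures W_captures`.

Move 1: B@(1,2) -> caps B=0 W=0
Move 2: W@(2,1) -> caps B=0 W=0
Move 3: B@(0,0) -> caps B=0 W=0
Move 4: W@(0,1) -> caps B=0 W=0
Move 5: B@(3,2) -> caps B=0 W=0
Move 6: W@(1,0) -> caps B=0 W=1

Answer: 0 1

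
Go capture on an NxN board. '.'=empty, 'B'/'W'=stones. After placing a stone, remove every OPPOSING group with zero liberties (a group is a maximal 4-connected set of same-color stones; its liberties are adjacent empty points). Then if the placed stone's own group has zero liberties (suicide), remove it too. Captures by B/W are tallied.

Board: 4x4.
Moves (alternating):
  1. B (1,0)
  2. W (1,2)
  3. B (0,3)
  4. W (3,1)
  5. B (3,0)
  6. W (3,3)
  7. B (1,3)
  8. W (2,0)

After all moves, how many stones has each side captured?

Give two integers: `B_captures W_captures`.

Answer: 0 1

Derivation:
Move 1: B@(1,0) -> caps B=0 W=0
Move 2: W@(1,2) -> caps B=0 W=0
Move 3: B@(0,3) -> caps B=0 W=0
Move 4: W@(3,1) -> caps B=0 W=0
Move 5: B@(3,0) -> caps B=0 W=0
Move 6: W@(3,3) -> caps B=0 W=0
Move 7: B@(1,3) -> caps B=0 W=0
Move 8: W@(2,0) -> caps B=0 W=1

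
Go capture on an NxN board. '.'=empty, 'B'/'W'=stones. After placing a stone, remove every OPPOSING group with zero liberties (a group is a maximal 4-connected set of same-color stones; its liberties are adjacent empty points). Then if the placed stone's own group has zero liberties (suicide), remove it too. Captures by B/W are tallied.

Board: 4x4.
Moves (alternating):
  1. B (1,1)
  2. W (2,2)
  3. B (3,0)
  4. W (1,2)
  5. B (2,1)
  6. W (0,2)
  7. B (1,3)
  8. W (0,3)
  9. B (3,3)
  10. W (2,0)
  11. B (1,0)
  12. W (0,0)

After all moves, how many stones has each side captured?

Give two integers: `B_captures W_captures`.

Answer: 1 0

Derivation:
Move 1: B@(1,1) -> caps B=0 W=0
Move 2: W@(2,2) -> caps B=0 W=0
Move 3: B@(3,0) -> caps B=0 W=0
Move 4: W@(1,2) -> caps B=0 W=0
Move 5: B@(2,1) -> caps B=0 W=0
Move 6: W@(0,2) -> caps B=0 W=0
Move 7: B@(1,3) -> caps B=0 W=0
Move 8: W@(0,3) -> caps B=0 W=0
Move 9: B@(3,3) -> caps B=0 W=0
Move 10: W@(2,0) -> caps B=0 W=0
Move 11: B@(1,0) -> caps B=1 W=0
Move 12: W@(0,0) -> caps B=1 W=0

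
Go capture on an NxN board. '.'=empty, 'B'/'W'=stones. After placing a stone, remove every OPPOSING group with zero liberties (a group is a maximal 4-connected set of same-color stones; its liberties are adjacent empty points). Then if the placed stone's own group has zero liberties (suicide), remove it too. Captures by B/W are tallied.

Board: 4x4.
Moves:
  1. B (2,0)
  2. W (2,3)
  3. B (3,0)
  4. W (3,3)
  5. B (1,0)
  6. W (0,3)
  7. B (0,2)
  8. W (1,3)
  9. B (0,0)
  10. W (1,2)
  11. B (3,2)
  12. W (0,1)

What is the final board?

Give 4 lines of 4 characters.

Answer: BW.W
B.WW
B..W
B.BW

Derivation:
Move 1: B@(2,0) -> caps B=0 W=0
Move 2: W@(2,3) -> caps B=0 W=0
Move 3: B@(3,0) -> caps B=0 W=0
Move 4: W@(3,3) -> caps B=0 W=0
Move 5: B@(1,0) -> caps B=0 W=0
Move 6: W@(0,3) -> caps B=0 W=0
Move 7: B@(0,2) -> caps B=0 W=0
Move 8: W@(1,3) -> caps B=0 W=0
Move 9: B@(0,0) -> caps B=0 W=0
Move 10: W@(1,2) -> caps B=0 W=0
Move 11: B@(3,2) -> caps B=0 W=0
Move 12: W@(0,1) -> caps B=0 W=1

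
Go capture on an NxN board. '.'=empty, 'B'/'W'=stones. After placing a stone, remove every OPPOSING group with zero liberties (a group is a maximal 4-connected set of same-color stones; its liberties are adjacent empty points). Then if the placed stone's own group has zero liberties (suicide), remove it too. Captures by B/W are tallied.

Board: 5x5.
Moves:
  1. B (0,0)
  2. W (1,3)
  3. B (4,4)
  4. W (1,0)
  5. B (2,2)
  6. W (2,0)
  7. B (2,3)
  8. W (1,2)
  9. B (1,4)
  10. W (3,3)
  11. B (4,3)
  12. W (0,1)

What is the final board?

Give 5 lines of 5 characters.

Move 1: B@(0,0) -> caps B=0 W=0
Move 2: W@(1,3) -> caps B=0 W=0
Move 3: B@(4,4) -> caps B=0 W=0
Move 4: W@(1,0) -> caps B=0 W=0
Move 5: B@(2,2) -> caps B=0 W=0
Move 6: W@(2,0) -> caps B=0 W=0
Move 7: B@(2,3) -> caps B=0 W=0
Move 8: W@(1,2) -> caps B=0 W=0
Move 9: B@(1,4) -> caps B=0 W=0
Move 10: W@(3,3) -> caps B=0 W=0
Move 11: B@(4,3) -> caps B=0 W=0
Move 12: W@(0,1) -> caps B=0 W=1

Answer: .W...
W.WWB
W.BB.
...W.
...BB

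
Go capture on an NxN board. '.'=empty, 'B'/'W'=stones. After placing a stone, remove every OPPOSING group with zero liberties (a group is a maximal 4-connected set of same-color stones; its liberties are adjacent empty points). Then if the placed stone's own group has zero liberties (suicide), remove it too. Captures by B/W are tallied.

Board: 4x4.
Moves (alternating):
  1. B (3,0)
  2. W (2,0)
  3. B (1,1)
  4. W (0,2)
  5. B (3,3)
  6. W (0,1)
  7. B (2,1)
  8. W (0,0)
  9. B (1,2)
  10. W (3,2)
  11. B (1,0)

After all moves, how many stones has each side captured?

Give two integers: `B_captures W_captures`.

Move 1: B@(3,0) -> caps B=0 W=0
Move 2: W@(2,0) -> caps B=0 W=0
Move 3: B@(1,1) -> caps B=0 W=0
Move 4: W@(0,2) -> caps B=0 W=0
Move 5: B@(3,3) -> caps B=0 W=0
Move 6: W@(0,1) -> caps B=0 W=0
Move 7: B@(2,1) -> caps B=0 W=0
Move 8: W@(0,0) -> caps B=0 W=0
Move 9: B@(1,2) -> caps B=0 W=0
Move 10: W@(3,2) -> caps B=0 W=0
Move 11: B@(1,0) -> caps B=1 W=0

Answer: 1 0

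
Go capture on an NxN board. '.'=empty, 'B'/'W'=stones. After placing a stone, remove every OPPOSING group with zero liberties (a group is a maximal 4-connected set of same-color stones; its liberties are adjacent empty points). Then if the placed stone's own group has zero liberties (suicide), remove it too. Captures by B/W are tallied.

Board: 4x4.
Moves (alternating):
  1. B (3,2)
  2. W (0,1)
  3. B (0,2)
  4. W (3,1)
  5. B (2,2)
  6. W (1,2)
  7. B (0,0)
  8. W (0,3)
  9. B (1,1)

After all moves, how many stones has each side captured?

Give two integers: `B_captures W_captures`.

Move 1: B@(3,2) -> caps B=0 W=0
Move 2: W@(0,1) -> caps B=0 W=0
Move 3: B@(0,2) -> caps B=0 W=0
Move 4: W@(3,1) -> caps B=0 W=0
Move 5: B@(2,2) -> caps B=0 W=0
Move 6: W@(1,2) -> caps B=0 W=0
Move 7: B@(0,0) -> caps B=0 W=0
Move 8: W@(0,3) -> caps B=0 W=1
Move 9: B@(1,1) -> caps B=0 W=1

Answer: 0 1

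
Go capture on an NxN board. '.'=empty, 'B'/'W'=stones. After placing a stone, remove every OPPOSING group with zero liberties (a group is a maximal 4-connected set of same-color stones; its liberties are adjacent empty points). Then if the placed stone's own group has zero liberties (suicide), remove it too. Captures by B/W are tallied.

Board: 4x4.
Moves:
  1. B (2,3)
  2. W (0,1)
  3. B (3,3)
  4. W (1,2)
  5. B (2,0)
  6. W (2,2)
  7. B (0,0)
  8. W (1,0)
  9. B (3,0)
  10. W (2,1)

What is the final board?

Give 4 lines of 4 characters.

Move 1: B@(2,3) -> caps B=0 W=0
Move 2: W@(0,1) -> caps B=0 W=0
Move 3: B@(3,3) -> caps B=0 W=0
Move 4: W@(1,2) -> caps B=0 W=0
Move 5: B@(2,0) -> caps B=0 W=0
Move 6: W@(2,2) -> caps B=0 W=0
Move 7: B@(0,0) -> caps B=0 W=0
Move 8: W@(1,0) -> caps B=0 W=1
Move 9: B@(3,0) -> caps B=0 W=1
Move 10: W@(2,1) -> caps B=0 W=1

Answer: .W..
W.W.
BWWB
B..B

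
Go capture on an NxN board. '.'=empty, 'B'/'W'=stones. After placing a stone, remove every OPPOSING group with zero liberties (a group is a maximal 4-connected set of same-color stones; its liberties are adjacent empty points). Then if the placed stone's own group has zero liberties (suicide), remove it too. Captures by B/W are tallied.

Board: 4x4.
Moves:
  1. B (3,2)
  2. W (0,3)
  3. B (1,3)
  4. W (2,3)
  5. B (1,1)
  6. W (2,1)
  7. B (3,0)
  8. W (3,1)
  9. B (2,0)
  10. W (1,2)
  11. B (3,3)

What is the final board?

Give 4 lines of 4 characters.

Move 1: B@(3,2) -> caps B=0 W=0
Move 2: W@(0,3) -> caps B=0 W=0
Move 3: B@(1,3) -> caps B=0 W=0
Move 4: W@(2,3) -> caps B=0 W=0
Move 5: B@(1,1) -> caps B=0 W=0
Move 6: W@(2,1) -> caps B=0 W=0
Move 7: B@(3,0) -> caps B=0 W=0
Move 8: W@(3,1) -> caps B=0 W=0
Move 9: B@(2,0) -> caps B=0 W=0
Move 10: W@(1,2) -> caps B=0 W=1
Move 11: B@(3,3) -> caps B=0 W=1

Answer: ...W
.BW.
BW.W
BWBB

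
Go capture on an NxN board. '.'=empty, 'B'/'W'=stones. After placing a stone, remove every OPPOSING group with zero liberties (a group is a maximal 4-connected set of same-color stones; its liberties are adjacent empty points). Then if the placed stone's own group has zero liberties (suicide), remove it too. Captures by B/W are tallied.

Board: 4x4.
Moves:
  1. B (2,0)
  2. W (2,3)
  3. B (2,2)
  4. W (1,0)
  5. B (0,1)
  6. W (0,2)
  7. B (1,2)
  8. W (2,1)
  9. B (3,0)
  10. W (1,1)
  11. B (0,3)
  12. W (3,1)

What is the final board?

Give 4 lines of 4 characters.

Move 1: B@(2,0) -> caps B=0 W=0
Move 2: W@(2,3) -> caps B=0 W=0
Move 3: B@(2,2) -> caps B=0 W=0
Move 4: W@(1,0) -> caps B=0 W=0
Move 5: B@(0,1) -> caps B=0 W=0
Move 6: W@(0,2) -> caps B=0 W=0
Move 7: B@(1,2) -> caps B=0 W=0
Move 8: W@(2,1) -> caps B=0 W=0
Move 9: B@(3,0) -> caps B=0 W=0
Move 10: W@(1,1) -> caps B=0 W=0
Move 11: B@(0,3) -> caps B=1 W=0
Move 12: W@(3,1) -> caps B=1 W=2

Answer: .B.B
WWB.
.WBW
.W..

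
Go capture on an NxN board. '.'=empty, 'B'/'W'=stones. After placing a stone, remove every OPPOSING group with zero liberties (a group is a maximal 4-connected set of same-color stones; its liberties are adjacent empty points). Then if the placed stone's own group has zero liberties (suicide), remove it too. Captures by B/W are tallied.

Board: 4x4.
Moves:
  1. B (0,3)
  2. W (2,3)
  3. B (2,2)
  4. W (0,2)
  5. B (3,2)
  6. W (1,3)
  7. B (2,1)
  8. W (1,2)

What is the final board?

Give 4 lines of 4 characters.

Answer: ..W.
..WW
.BBW
..B.

Derivation:
Move 1: B@(0,3) -> caps B=0 W=0
Move 2: W@(2,3) -> caps B=0 W=0
Move 3: B@(2,2) -> caps B=0 W=0
Move 4: W@(0,2) -> caps B=0 W=0
Move 5: B@(3,2) -> caps B=0 W=0
Move 6: W@(1,3) -> caps B=0 W=1
Move 7: B@(2,1) -> caps B=0 W=1
Move 8: W@(1,2) -> caps B=0 W=1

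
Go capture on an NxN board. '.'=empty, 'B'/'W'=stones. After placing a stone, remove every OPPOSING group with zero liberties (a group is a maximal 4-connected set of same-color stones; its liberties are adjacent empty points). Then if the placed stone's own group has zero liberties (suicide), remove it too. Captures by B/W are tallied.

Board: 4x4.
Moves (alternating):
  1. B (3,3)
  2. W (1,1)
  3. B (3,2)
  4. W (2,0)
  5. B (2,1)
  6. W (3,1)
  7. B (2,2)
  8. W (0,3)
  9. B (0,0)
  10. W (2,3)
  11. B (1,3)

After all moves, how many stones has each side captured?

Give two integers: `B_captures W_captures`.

Move 1: B@(3,3) -> caps B=0 W=0
Move 2: W@(1,1) -> caps B=0 W=0
Move 3: B@(3,2) -> caps B=0 W=0
Move 4: W@(2,0) -> caps B=0 W=0
Move 5: B@(2,1) -> caps B=0 W=0
Move 6: W@(3,1) -> caps B=0 W=0
Move 7: B@(2,2) -> caps B=0 W=0
Move 8: W@(0,3) -> caps B=0 W=0
Move 9: B@(0,0) -> caps B=0 W=0
Move 10: W@(2,3) -> caps B=0 W=0
Move 11: B@(1,3) -> caps B=1 W=0

Answer: 1 0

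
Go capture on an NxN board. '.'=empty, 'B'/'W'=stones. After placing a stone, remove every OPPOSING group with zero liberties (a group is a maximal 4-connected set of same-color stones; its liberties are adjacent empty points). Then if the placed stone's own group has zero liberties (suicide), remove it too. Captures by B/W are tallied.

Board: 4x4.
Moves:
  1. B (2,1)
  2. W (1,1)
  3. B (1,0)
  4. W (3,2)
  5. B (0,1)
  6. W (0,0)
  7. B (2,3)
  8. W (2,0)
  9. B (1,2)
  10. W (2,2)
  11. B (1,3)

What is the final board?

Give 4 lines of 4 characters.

Move 1: B@(2,1) -> caps B=0 W=0
Move 2: W@(1,1) -> caps B=0 W=0
Move 3: B@(1,0) -> caps B=0 W=0
Move 4: W@(3,2) -> caps B=0 W=0
Move 5: B@(0,1) -> caps B=0 W=0
Move 6: W@(0,0) -> caps B=0 W=0
Move 7: B@(2,3) -> caps B=0 W=0
Move 8: W@(2,0) -> caps B=0 W=0
Move 9: B@(1,2) -> caps B=1 W=0
Move 10: W@(2,2) -> caps B=1 W=0
Move 11: B@(1,3) -> caps B=1 W=0

Answer: .B..
B.BB
WBWB
..W.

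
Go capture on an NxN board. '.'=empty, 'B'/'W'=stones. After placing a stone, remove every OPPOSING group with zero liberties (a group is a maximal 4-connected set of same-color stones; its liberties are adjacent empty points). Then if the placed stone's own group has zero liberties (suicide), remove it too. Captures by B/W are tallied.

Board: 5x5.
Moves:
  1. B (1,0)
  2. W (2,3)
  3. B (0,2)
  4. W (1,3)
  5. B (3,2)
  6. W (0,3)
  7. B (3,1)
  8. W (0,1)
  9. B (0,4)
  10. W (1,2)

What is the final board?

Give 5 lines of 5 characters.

Answer: .W.WB
B.WW.
...W.
.BB..
.....

Derivation:
Move 1: B@(1,0) -> caps B=0 W=0
Move 2: W@(2,3) -> caps B=0 W=0
Move 3: B@(0,2) -> caps B=0 W=0
Move 4: W@(1,3) -> caps B=0 W=0
Move 5: B@(3,2) -> caps B=0 W=0
Move 6: W@(0,3) -> caps B=0 W=0
Move 7: B@(3,1) -> caps B=0 W=0
Move 8: W@(0,1) -> caps B=0 W=0
Move 9: B@(0,4) -> caps B=0 W=0
Move 10: W@(1,2) -> caps B=0 W=1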